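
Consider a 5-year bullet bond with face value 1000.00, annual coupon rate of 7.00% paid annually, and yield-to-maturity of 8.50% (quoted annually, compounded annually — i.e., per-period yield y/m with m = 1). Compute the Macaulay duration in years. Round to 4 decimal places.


Answer: Macaulay duration = 4.3660 years

Derivation:
Coupon per period c = face * coupon_rate / m = 70.000000
Periods per year m = 1; per-period yield y/m = 0.085000
Number of cashflows N = 5
Cashflows (t years, CF_t, discount factor 1/(1+y/m)^(m*t), PV):
  t = 1.0000: CF_t = 70.000000, DF = 0.921659, PV = 64.516129
  t = 2.0000: CF_t = 70.000000, DF = 0.849455, PV = 59.461870
  t = 3.0000: CF_t = 70.000000, DF = 0.782908, PV = 54.803567
  t = 4.0000: CF_t = 70.000000, DF = 0.721574, PV = 50.510200
  t = 5.0000: CF_t = 1070.000000, DF = 0.665045, PV = 711.598603
Price P = sum_t PV_t = 940.890369
Macaulay numerator sum_t t * PV_t:
  t * PV_t at t = 1.0000: 64.516129
  t * PV_t at t = 2.0000: 118.923740
  t * PV_t at t = 3.0000: 164.410701
  t * PV_t at t = 4.0000: 202.040800
  t * PV_t at t = 5.0000: 3557.993015
Macaulay duration D = (sum_t t * PV_t) / P = 4107.884384 / 940.890369 = 4.365954


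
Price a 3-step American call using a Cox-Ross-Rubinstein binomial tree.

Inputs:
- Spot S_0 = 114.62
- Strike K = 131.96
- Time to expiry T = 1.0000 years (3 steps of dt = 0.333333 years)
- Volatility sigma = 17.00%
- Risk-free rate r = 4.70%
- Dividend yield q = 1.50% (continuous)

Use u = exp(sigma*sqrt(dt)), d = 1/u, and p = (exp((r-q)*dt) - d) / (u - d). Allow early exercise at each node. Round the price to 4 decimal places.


Answer: Price = V(0,0) = 3.1118

Derivation:
dt = T/N = 0.333333
u = exp(sigma*sqrt(dt)) = 1.103128; d = 1/u = 0.906513
p = (exp((r-q)*dt) - d) / (u - d) = 0.530024
Discount per step: exp(-r*dt) = 0.984455
Stock lattice S(k, i) with i counting down-moves:
  k=0: S(0,0) = 114.6200
  k=1: S(1,0) = 126.4405; S(1,1) = 103.9046
  k=2: S(2,0) = 139.4800; S(2,1) = 114.6200; S(2,2) = 94.1909
  k=3: S(3,0) = 153.8643; S(3,1) = 126.4405; S(3,2) = 103.9046; S(3,3) = 85.3853
Terminal payoffs V(N, i) = max(S_T - K, 0):
  V(3,0) = 21.904285; V(3,1) = 0.000000; V(3,2) = 0.000000; V(3,3) = 0.000000
Backward induction: V(k, i) = exp(-r*dt) * [p * V(k+1, i) + (1-p) * V(k+1, i+1)]; then take max(V_cont, immediate exercise) for American.
  V(2,0) = exp(-r*dt) * [p*21.904285 + (1-p)*0.000000] = 11.429335; exercise = 7.520025; V(2,0) = max -> 11.429335
  V(2,1) = exp(-r*dt) * [p*0.000000 + (1-p)*0.000000] = 0.000000; exercise = 0.000000; V(2,1) = max -> 0.000000
  V(2,2) = exp(-r*dt) * [p*0.000000 + (1-p)*0.000000] = 0.000000; exercise = 0.000000; V(2,2) = max -> 0.000000
  V(1,0) = exp(-r*dt) * [p*11.429335 + (1-p)*0.000000] = 5.963660; exercise = 0.000000; V(1,0) = max -> 5.963660
  V(1,1) = exp(-r*dt) * [p*0.000000 + (1-p)*0.000000] = 0.000000; exercise = 0.000000; V(1,1) = max -> 0.000000
  V(0,0) = exp(-r*dt) * [p*5.963660 + (1-p)*0.000000] = 3.111750; exercise = 0.000000; V(0,0) = max -> 3.111750


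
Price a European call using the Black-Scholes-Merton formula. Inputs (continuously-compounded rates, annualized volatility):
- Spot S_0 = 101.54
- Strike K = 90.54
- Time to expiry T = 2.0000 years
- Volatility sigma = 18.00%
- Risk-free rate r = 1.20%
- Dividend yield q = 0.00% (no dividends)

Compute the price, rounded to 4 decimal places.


d1 = (ln(S/K) + (r - q + 0.5*sigma^2) * T) / (sigma * sqrt(T)) = 0.67199134
d2 = d1 - sigma * sqrt(T) = 0.41743290
exp(-rT) = 0.97628571; exp(-qT) = 1.00000000
C = S_0 * exp(-qT) * N(d1) - K * exp(-rT) * N(d2)
N(d1) = 0.74920539; N(d2) = 0.66181910
C = 101.5400 * 1.00000000 * 0.74920539 - 90.5400 * 0.97628571 * 0.66181910 = 17.5742

Answer: Price = 17.5742


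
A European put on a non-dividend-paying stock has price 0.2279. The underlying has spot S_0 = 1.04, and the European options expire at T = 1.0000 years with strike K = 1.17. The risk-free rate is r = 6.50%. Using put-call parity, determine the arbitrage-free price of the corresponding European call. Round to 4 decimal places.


Put-call parity: C - P = S_0 * exp(-qT) - K * exp(-rT).
S_0 * exp(-qT) = 1.0400 * 1.00000000 = 1.04000000
K * exp(-rT) = 1.1700 * 0.93706746 = 1.09636893
C = P + S*exp(-qT) - K*exp(-rT)
C = 0.2279 + 1.04000000 - 1.09636893 = 0.1715

Answer: Call price = 0.1715


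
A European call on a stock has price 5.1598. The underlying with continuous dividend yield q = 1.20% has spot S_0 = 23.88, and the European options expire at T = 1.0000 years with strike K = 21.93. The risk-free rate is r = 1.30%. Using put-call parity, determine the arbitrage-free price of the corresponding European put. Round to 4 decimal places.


Answer: Put price = 3.2114

Derivation:
Put-call parity: C - P = S_0 * exp(-qT) - K * exp(-rT).
S_0 * exp(-qT) = 23.8800 * 0.98807171 = 23.59515250
K * exp(-rT) = 21.9300 * 0.98708414 = 21.64675508
P = C - S*exp(-qT) + K*exp(-rT)
P = 5.1598 - 23.59515250 + 21.64675508 = 3.2114


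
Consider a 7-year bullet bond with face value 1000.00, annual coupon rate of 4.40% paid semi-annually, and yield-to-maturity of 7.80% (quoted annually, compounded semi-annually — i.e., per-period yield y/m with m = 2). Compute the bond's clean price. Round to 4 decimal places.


Coupon per period c = face * coupon_rate / m = 22.000000
Periods per year m = 2; per-period yield y/m = 0.039000
Number of cashflows N = 14
Cashflows (t years, CF_t, discount factor 1/(1+y/m)^(m*t), PV):
  t = 0.5000: CF_t = 22.000000, DF = 0.962464, PV = 21.174206
  t = 1.0000: CF_t = 22.000000, DF = 0.926337, PV = 20.379409
  t = 1.5000: CF_t = 22.000000, DF = 0.891566, PV = 19.614446
  t = 2.0000: CF_t = 22.000000, DF = 0.858100, PV = 18.878196
  t = 2.5000: CF_t = 22.000000, DF = 0.825890, PV = 18.169582
  t = 3.0000: CF_t = 22.000000, DF = 0.794889, PV = 17.487567
  t = 3.5000: CF_t = 22.000000, DF = 0.765052, PV = 16.831152
  t = 4.0000: CF_t = 22.000000, DF = 0.736335, PV = 16.199377
  t = 4.5000: CF_t = 22.000000, DF = 0.708696, PV = 15.591315
  t = 5.0000: CF_t = 22.000000, DF = 0.682094, PV = 15.006078
  t = 5.5000: CF_t = 22.000000, DF = 0.656491, PV = 14.442809
  t = 6.0000: CF_t = 22.000000, DF = 0.631849, PV = 13.900682
  t = 6.5000: CF_t = 22.000000, DF = 0.608132, PV = 13.378905
  t = 7.0000: CF_t = 1022.000000, DF = 0.585305, PV = 598.181848
Price P = sum_t PV_t = 819.235572

Answer: Price = 819.2356


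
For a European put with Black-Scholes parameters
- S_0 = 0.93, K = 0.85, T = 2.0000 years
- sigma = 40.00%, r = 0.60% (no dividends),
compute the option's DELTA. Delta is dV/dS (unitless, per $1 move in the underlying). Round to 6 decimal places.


d1 = 0.4630634362; d2 = -0.1026219888
phi(d1) = 0.3583832243; exp(-qT) = 1.0000000000; exp(-rT) = 0.9880717129
N(-d1) = 0.3216594488
Delta = -exp(-qT) * N(-d1) = -1.0000000000 * 0.3216594488 = -0.321659

Answer: Delta = -0.321659


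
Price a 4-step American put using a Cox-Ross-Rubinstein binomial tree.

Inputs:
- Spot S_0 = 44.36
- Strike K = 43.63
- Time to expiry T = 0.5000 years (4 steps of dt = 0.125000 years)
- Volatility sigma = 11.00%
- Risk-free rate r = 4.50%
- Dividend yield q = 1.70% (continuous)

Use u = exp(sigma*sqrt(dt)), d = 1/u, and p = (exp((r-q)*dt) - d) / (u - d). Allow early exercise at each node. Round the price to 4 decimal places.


dt = T/N = 0.125000
u = exp(sigma*sqrt(dt)) = 1.039657; d = 1/u = 0.961856
p = (exp((r-q)*dt) - d) / (u - d) = 0.535344
Discount per step: exp(-r*dt) = 0.994391
Stock lattice S(k, i) with i counting down-moves:
  k=0: S(0,0) = 44.3600
  k=1: S(1,0) = 46.1192; S(1,1) = 42.6679
  k=2: S(2,0) = 47.9481; S(2,1) = 44.3600; S(2,2) = 41.0404
  k=3: S(3,0) = 49.8496; S(3,1) = 46.1192; S(3,2) = 42.6679; S(3,3) = 39.4749
  k=4: S(4,0) = 51.8265; S(4,1) = 47.9481; S(4,2) = 44.3600; S(4,3) = 41.0404; S(4,4) = 37.9692
Terminal payoffs V(N, i) = max(K - S_T, 0):
  V(4,0) = 0.000000; V(4,1) = 0.000000; V(4,2) = 0.000000; V(4,3) = 2.589622; V(4,4) = 5.660824
Backward induction: V(k, i) = exp(-r*dt) * [p * V(k+1, i) + (1-p) * V(k+1, i+1)]; then take max(V_cont, immediate exercise) for American.
  V(3,0) = exp(-r*dt) * [p*0.000000 + (1-p)*0.000000] = 0.000000; exercise = 0.000000; V(3,0) = max -> 0.000000
  V(3,1) = exp(-r*dt) * [p*0.000000 + (1-p)*0.000000] = 0.000000; exercise = 0.000000; V(3,1) = max -> 0.000000
  V(3,2) = exp(-r*dt) * [p*0.000000 + (1-p)*2.589622] = 1.196535; exercise = 0.962083; V(3,2) = max -> 1.196535
  V(3,3) = exp(-r*dt) * [p*2.589622 + (1-p)*5.660824] = 3.994145; exercise = 4.155080; V(3,3) = max -> 4.155080
  V(2,0) = exp(-r*dt) * [p*0.000000 + (1-p)*0.000000] = 0.000000; exercise = 0.000000; V(2,0) = max -> 0.000000
  V(2,1) = exp(-r*dt) * [p*0.000000 + (1-p)*1.196535] = 0.552859; exercise = 0.000000; V(2,1) = max -> 0.552859
  V(2,2) = exp(-r*dt) * [p*1.196535 + (1-p)*4.155080] = 2.556819; exercise = 2.589622; V(2,2) = max -> 2.589622
  V(1,0) = exp(-r*dt) * [p*0.000000 + (1-p)*0.552859] = 0.255448; exercise = 0.000000; V(1,0) = max -> 0.255448
  V(1,1) = exp(-r*dt) * [p*0.552859 + (1-p)*2.589622] = 1.490844; exercise = 0.962083; V(1,1) = max -> 1.490844
  V(0,0) = exp(-r*dt) * [p*0.255448 + (1-p)*1.490844] = 0.824830; exercise = 0.000000; V(0,0) = max -> 0.824830

Answer: Price = V(0,0) = 0.8248


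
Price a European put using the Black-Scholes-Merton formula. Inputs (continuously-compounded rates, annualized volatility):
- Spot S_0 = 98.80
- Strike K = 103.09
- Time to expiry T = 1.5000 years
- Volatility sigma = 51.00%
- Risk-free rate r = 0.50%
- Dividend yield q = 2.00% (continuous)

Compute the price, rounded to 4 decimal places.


d1 = (ln(S/K) + (r - q + 0.5*sigma^2) * T) / (sigma * sqrt(T)) = 0.20823899
d2 = d1 - sigma * sqrt(T) = -0.41638090
exp(-rT) = 0.99252805; exp(-qT) = 0.97044553
P = K * exp(-rT) * N(-d2) - S_0 * exp(-qT) * N(-d1)
N(-d1) = 0.41752118; N(-d2) = 0.66143435
P = 103.0900 * 0.99252805 * 0.66143435 - 98.8000 * 0.97044553 * 0.41752118 = 27.6458

Answer: Price = 27.6458


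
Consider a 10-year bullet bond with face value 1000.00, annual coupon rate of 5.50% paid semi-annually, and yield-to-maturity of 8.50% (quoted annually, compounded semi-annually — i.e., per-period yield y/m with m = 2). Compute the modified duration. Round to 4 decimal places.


Coupon per period c = face * coupon_rate / m = 27.500000
Periods per year m = 2; per-period yield y/m = 0.042500
Number of cashflows N = 20
Cashflows (t years, CF_t, discount factor 1/(1+y/m)^(m*t), PV):
  t = 0.5000: CF_t = 27.500000, DF = 0.959233, PV = 26.378897
  t = 1.0000: CF_t = 27.500000, DF = 0.920127, PV = 25.303498
  t = 1.5000: CF_t = 27.500000, DF = 0.882616, PV = 24.271941
  t = 2.0000: CF_t = 27.500000, DF = 0.846634, PV = 23.282437
  t = 2.5000: CF_t = 27.500000, DF = 0.812119, PV = 22.333273
  t = 3.0000: CF_t = 27.500000, DF = 0.779011, PV = 21.422804
  t = 3.5000: CF_t = 27.500000, DF = 0.747253, PV = 20.549452
  t = 4.0000: CF_t = 27.500000, DF = 0.716789, PV = 19.711705
  t = 4.5000: CF_t = 27.500000, DF = 0.687568, PV = 18.908110
  t = 5.0000: CF_t = 27.500000, DF = 0.659537, PV = 18.137276
  t = 5.5000: CF_t = 27.500000, DF = 0.632650, PV = 17.397866
  t = 6.0000: CF_t = 27.500000, DF = 0.606858, PV = 16.688601
  t = 6.5000: CF_t = 27.500000, DF = 0.582118, PV = 16.008250
  t = 7.0000: CF_t = 27.500000, DF = 0.558387, PV = 15.355636
  t = 7.5000: CF_t = 27.500000, DF = 0.535623, PV = 14.729627
  t = 8.0000: CF_t = 27.500000, DF = 0.513787, PV = 14.129138
  t = 8.5000: CF_t = 27.500000, DF = 0.492841, PV = 13.553130
  t = 9.0000: CF_t = 27.500000, DF = 0.472749, PV = 13.000605
  t = 9.5000: CF_t = 27.500000, DF = 0.453477, PV = 12.470604
  t = 10.0000: CF_t = 1027.500000, DF = 0.434989, PV = 446.951663
Price P = sum_t PV_t = 800.584513
First compute Macaulay numerator sum_t t * PV_t:
  t * PV_t at t = 0.5000: 13.189448
  t * PV_t at t = 1.0000: 25.303498
  t * PV_t at t = 1.5000: 36.407911
  t * PV_t at t = 2.0000: 46.564874
  t * PV_t at t = 2.5000: 55.833183
  t * PV_t at t = 3.0000: 64.268412
  t * PV_t at t = 3.5000: 71.923083
  t * PV_t at t = 4.0000: 78.846819
  t * PV_t at t = 4.5000: 85.086495
  t * PV_t at t = 5.0000: 90.686379
  t * PV_t at t = 5.5000: 95.688266
  t * PV_t at t = 6.0000: 100.131606
  t * PV_t at t = 6.5000: 104.053627
  t * PV_t at t = 7.0000: 107.489451
  t * PV_t at t = 7.5000: 110.472200
  t * PV_t at t = 8.0000: 113.033106
  t * PV_t at t = 8.5000: 115.201607
  t * PV_t at t = 9.0000: 117.005441
  t * PV_t at t = 9.5000: 118.470737
  t * PV_t at t = 10.0000: 4469.516631
Macaulay duration D = 6019.172773 / 800.584513 = 7.518473
Modified duration = D / (1 + y/m) = 7.518473 / (1 + 0.042500) = 7.211964

Answer: Modified duration = 7.2120


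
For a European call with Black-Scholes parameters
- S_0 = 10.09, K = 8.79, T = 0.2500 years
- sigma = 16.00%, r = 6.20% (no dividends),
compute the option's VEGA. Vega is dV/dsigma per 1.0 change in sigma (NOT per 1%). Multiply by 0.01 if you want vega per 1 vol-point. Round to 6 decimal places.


Answer: Vega = 0.296064

Derivation:
d1 = 1.9578765334; d2 = 1.8778765334
phi(d1) = 0.0586845498; exp(-qT) = 1.0000000000; exp(-rT) = 0.9846195068
Vega = S * exp(-qT) * phi(d1) * sqrt(T) = 10.0900 * 1.0000000000 * 0.0586845498 * 0.5000000000 = 0.296064


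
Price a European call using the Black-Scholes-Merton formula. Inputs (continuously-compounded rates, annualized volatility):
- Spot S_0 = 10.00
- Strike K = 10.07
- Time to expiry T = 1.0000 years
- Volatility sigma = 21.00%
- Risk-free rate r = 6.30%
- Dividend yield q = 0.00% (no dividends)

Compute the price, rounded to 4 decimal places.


Answer: Price = 1.1145

Derivation:
d1 = (ln(S/K) + (r - q + 0.5*sigma^2) * T) / (sigma * sqrt(T)) = 0.37178279
d2 = d1 - sigma * sqrt(T) = 0.16178279
exp(-rT) = 0.93894347; exp(-qT) = 1.00000000
C = S_0 * exp(-qT) * N(d1) - K * exp(-rT) * N(d2)
N(d1) = 0.64497271; N(d2) = 0.56426155
C = 10.0000 * 1.00000000 * 0.64497271 - 10.0700 * 0.93894347 * 0.56426155 = 1.1145


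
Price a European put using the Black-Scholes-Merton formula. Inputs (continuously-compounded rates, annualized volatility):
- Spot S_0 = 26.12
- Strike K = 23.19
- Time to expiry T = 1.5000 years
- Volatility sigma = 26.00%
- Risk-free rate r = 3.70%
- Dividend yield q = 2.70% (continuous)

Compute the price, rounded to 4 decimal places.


Answer: Price = 1.6583

Derivation:
d1 = (ln(S/K) + (r - q + 0.5*sigma^2) * T) / (sigma * sqrt(T)) = 0.57996428
d2 = d1 - sigma * sqrt(T) = 0.26153062
exp(-rT) = 0.94601202; exp(-qT) = 0.96030916
P = K * exp(-rT) * N(-d2) - S_0 * exp(-qT) * N(-d1)
N(-d1) = 0.28096935; N(-d2) = 0.39684167
P = 23.1900 * 0.94601202 * 0.39684167 - 26.1200 * 0.96030916 * 0.28096935 = 1.6583


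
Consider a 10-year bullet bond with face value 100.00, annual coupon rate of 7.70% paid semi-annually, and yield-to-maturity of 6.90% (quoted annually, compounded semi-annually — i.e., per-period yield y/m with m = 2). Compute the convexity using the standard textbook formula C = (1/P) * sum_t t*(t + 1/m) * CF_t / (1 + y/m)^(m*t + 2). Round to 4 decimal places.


Coupon per period c = face * coupon_rate / m = 3.850000
Periods per year m = 2; per-period yield y/m = 0.034500
Number of cashflows N = 20
Cashflows (t years, CF_t, discount factor 1/(1+y/m)^(m*t), PV):
  t = 0.5000: CF_t = 3.850000, DF = 0.966651, PV = 3.721605
  t = 1.0000: CF_t = 3.850000, DF = 0.934413, PV = 3.597491
  t = 1.5000: CF_t = 3.850000, DF = 0.903251, PV = 3.477517
  t = 2.0000: CF_t = 3.850000, DF = 0.873128, PV = 3.361544
  t = 2.5000: CF_t = 3.850000, DF = 0.844010, PV = 3.249438
  t = 3.0000: CF_t = 3.850000, DF = 0.815863, PV = 3.141071
  t = 3.5000: CF_t = 3.850000, DF = 0.788654, PV = 3.036318
  t = 4.0000: CF_t = 3.850000, DF = 0.762353, PV = 2.935059
  t = 4.5000: CF_t = 3.850000, DF = 0.736929, PV = 2.837176
  t = 5.0000: CF_t = 3.850000, DF = 0.712353, PV = 2.742558
  t = 5.5000: CF_t = 3.850000, DF = 0.688596, PV = 2.651095
  t = 6.0000: CF_t = 3.850000, DF = 0.665632, PV = 2.562682
  t = 6.5000: CF_t = 3.850000, DF = 0.643433, PV = 2.477218
  t = 7.0000: CF_t = 3.850000, DF = 0.621975, PV = 2.394605
  t = 7.5000: CF_t = 3.850000, DF = 0.601233, PV = 2.314746
  t = 8.0000: CF_t = 3.850000, DF = 0.581182, PV = 2.237550
  t = 8.5000: CF_t = 3.850000, DF = 0.561800, PV = 2.162929
  t = 9.0000: CF_t = 3.850000, DF = 0.543064, PV = 2.090797
  t = 9.5000: CF_t = 3.850000, DF = 0.524953, PV = 2.021070
  t = 10.0000: CF_t = 103.850000, DF = 0.507446, PV = 52.698299
Price P = sum_t PV_t = 105.710767
Convexity numerator sum_t t*(t + 1/m) * CF_t / (1+y/m)^(m*t + 2):
  t = 0.5000: term = 1.738758
  t = 1.0000: term = 5.042315
  t = 1.5000: term = 9.748314
  t = 2.0000: term = 15.705355
  t = 2.5000: term = 22.772386
  t = 3.0000: term = 30.818115
  t = 3.5000: term = 39.720464
  t = 4.0000: term = 49.366039
  t = 4.5000: term = 59.649637
  t = 5.0000: term = 70.473767
  t = 5.5000: term = 81.748207
  t = 6.0000: term = 93.389577
  t = 6.5000: term = 105.320934
  t = 7.0000: term = 117.471391
  t = 7.5000: term = 129.775755
  t = 8.0000: term = 142.174180
  t = 8.5000: term = 154.611844
  t = 9.0000: term = 167.038640
  t = 9.5000: term = 179.408882
  t = 10.0000: term = 5170.409131
Convexity = (1/P) * sum = 6646.383690 / 105.710767 = 62.873290

Answer: Convexity = 62.8733


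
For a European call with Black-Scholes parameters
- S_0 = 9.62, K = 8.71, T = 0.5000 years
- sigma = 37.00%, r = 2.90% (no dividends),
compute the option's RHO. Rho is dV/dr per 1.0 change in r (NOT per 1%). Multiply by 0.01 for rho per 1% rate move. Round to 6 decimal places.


Answer: Rho = 2.659511

Derivation:
d1 = 0.5660579892; d2 = 0.3044284802
phi(d1) = 0.3398845232; exp(-qT) = 1.0000000000; exp(-rT) = 0.9856046187
N(d2) = 0.6195992636
Rho = K*T*exp(-rT)*N(d2) = 8.7100 * 0.5000 * 0.9856046187 * 0.6195992636 = 2.659511


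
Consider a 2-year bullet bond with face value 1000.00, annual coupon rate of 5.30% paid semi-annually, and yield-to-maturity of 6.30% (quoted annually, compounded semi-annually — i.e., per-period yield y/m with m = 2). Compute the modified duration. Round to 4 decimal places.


Answer: Modified duration = 1.8643

Derivation:
Coupon per period c = face * coupon_rate / m = 26.500000
Periods per year m = 2; per-period yield y/m = 0.031500
Number of cashflows N = 4
Cashflows (t years, CF_t, discount factor 1/(1+y/m)^(m*t), PV):
  t = 0.5000: CF_t = 26.500000, DF = 0.969462, PV = 25.690742
  t = 1.0000: CF_t = 26.500000, DF = 0.939856, PV = 24.906196
  t = 1.5000: CF_t = 26.500000, DF = 0.911155, PV = 24.145610
  t = 2.0000: CF_t = 1026.500000, DF = 0.883330, PV = 906.738434
Price P = sum_t PV_t = 981.480982
First compute Macaulay numerator sum_t t * PV_t:
  t * PV_t at t = 0.5000: 12.845371
  t * PV_t at t = 1.0000: 24.906196
  t * PV_t at t = 1.5000: 36.218415
  t * PV_t at t = 2.0000: 1813.476867
Macaulay duration D = 1887.446849 / 981.480982 = 1.923060
Modified duration = D / (1 + y/m) = 1.923060 / (1 + 0.031500) = 1.864334


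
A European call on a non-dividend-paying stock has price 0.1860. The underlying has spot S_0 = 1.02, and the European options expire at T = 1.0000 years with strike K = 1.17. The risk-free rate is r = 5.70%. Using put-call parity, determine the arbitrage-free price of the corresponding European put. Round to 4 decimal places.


Answer: Put price = 0.2712

Derivation:
Put-call parity: C - P = S_0 * exp(-qT) - K * exp(-rT).
S_0 * exp(-qT) = 1.0200 * 1.00000000 = 1.02000000
K * exp(-rT) = 1.1700 * 0.94459407 = 1.10517506
P = C - S*exp(-qT) + K*exp(-rT)
P = 0.1860 - 1.02000000 + 1.10517506 = 0.2712


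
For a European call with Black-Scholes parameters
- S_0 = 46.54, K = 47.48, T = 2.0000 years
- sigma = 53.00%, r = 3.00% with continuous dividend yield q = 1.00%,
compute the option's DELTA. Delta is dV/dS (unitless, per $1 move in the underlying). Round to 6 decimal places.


d1 = 0.4014546559; d2 = -0.3480785321
phi(d1) = 0.3680555307; exp(-qT) = 0.9801986733; exp(-rT) = 0.9417645336
N(d1) = 0.6559572919
Delta = exp(-qT) * N(d1) = 0.9801986733 * 0.6559572919 = 0.642968

Answer: Delta = 0.642968


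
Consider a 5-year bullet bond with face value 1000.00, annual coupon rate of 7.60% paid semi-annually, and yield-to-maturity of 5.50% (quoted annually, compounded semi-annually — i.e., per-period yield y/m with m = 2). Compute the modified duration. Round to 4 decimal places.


Coupon per period c = face * coupon_rate / m = 38.000000
Periods per year m = 2; per-period yield y/m = 0.027500
Number of cashflows N = 10
Cashflows (t years, CF_t, discount factor 1/(1+y/m)^(m*t), PV):
  t = 0.5000: CF_t = 38.000000, DF = 0.973236, PV = 36.982968
  t = 1.0000: CF_t = 38.000000, DF = 0.947188, PV = 35.993157
  t = 1.5000: CF_t = 38.000000, DF = 0.921838, PV = 35.029836
  t = 2.0000: CF_t = 38.000000, DF = 0.897166, PV = 34.092298
  t = 2.5000: CF_t = 38.000000, DF = 0.873154, PV = 33.179852
  t = 3.0000: CF_t = 38.000000, DF = 0.849785, PV = 32.291827
  t = 3.5000: CF_t = 38.000000, DF = 0.827041, PV = 31.427569
  t = 4.0000: CF_t = 38.000000, DF = 0.804906, PV = 30.586441
  t = 4.5000: CF_t = 38.000000, DF = 0.783364, PV = 29.767826
  t = 5.0000: CF_t = 1038.000000, DF = 0.762398, PV = 791.369026
Price P = sum_t PV_t = 1090.720800
First compute Macaulay numerator sum_t t * PV_t:
  t * PV_t at t = 0.5000: 18.491484
  t * PV_t at t = 1.0000: 35.993157
  t * PV_t at t = 1.5000: 52.544754
  t * PV_t at t = 2.0000: 68.184596
  t * PV_t at t = 2.5000: 82.949630
  t * PV_t at t = 3.0000: 96.875480
  t * PV_t at t = 3.5000: 109.996490
  t * PV_t at t = 4.0000: 122.345766
  t * PV_t at t = 4.5000: 133.955218
  t * PV_t at t = 5.0000: 3956.845130
Macaulay duration D = 4678.181704 / 1090.720800 = 4.289074
Modified duration = D / (1 + y/m) = 4.289074 / (1 + 0.027500) = 4.174281

Answer: Modified duration = 4.1743


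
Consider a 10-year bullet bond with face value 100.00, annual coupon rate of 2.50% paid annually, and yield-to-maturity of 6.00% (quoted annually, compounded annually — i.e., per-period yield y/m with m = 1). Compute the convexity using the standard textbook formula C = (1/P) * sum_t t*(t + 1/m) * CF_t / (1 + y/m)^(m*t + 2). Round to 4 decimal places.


Answer: Convexity = 82.0954

Derivation:
Coupon per period c = face * coupon_rate / m = 2.500000
Periods per year m = 1; per-period yield y/m = 0.060000
Number of cashflows N = 10
Cashflows (t years, CF_t, discount factor 1/(1+y/m)^(m*t), PV):
  t = 1.0000: CF_t = 2.500000, DF = 0.943396, PV = 2.358491
  t = 2.0000: CF_t = 2.500000, DF = 0.889996, PV = 2.224991
  t = 3.0000: CF_t = 2.500000, DF = 0.839619, PV = 2.099048
  t = 4.0000: CF_t = 2.500000, DF = 0.792094, PV = 1.980234
  t = 5.0000: CF_t = 2.500000, DF = 0.747258, PV = 1.868145
  t = 6.0000: CF_t = 2.500000, DF = 0.704961, PV = 1.762401
  t = 7.0000: CF_t = 2.500000, DF = 0.665057, PV = 1.662643
  t = 8.0000: CF_t = 2.500000, DF = 0.627412, PV = 1.568531
  t = 9.0000: CF_t = 2.500000, DF = 0.591898, PV = 1.479746
  t = 10.0000: CF_t = 102.500000, DF = 0.558395, PV = 57.235465
Price P = sum_t PV_t = 74.239695
Convexity numerator sum_t t*(t + 1/m) * CF_t / (1+y/m)^(m*t + 2):
  t = 1.0000: term = 4.198096
  t = 2.0000: term = 11.881405
  t = 3.0000: term = 22.417745
  t = 4.0000: term = 35.248027
  t = 5.0000: term = 49.879284
  t = 6.0000: term = 65.878299
  t = 7.0000: term = 82.865785
  t = 8.0000: term = 100.511060
  t = 9.0000: term = 118.527193
  t = 10.0000: term = 5603.329574
Convexity = (1/P) * sum = 6094.736468 / 74.239695 = 82.095386


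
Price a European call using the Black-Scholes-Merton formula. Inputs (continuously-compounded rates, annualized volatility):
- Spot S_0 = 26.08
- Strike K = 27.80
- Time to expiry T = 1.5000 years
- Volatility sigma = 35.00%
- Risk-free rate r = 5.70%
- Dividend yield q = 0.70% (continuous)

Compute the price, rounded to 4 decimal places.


Answer: Price = 4.4999

Derivation:
d1 = (ln(S/K) + (r - q + 0.5*sigma^2) * T) / (sigma * sqrt(T)) = 0.24030128
d2 = d1 - sigma * sqrt(T) = -0.18835942
exp(-rT) = 0.91805314; exp(-qT) = 0.98955493
C = S_0 * exp(-qT) * N(d1) - K * exp(-rT) * N(d2)
N(d1) = 0.59495165; N(d2) = 0.42529745
C = 26.0800 * 0.98955493 * 0.59495165 - 27.8000 * 0.91805314 * 0.42529745 = 4.4999


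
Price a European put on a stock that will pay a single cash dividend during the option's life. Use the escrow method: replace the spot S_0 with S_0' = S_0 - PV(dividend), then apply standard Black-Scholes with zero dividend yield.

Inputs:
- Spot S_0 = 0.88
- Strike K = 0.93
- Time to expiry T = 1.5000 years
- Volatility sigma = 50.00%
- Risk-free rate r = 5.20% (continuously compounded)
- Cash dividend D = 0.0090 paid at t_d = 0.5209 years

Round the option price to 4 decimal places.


Answer: Price = 0.2028

Derivation:
PV(D) = D * exp(-r * t_d) = 0.0090 * 0.97327676 = 0.00875949
S_0' = S_0 - PV(D) = 0.8800 - 0.00875949 = 0.87124051
d1 = (ln(S_0'/K) + (r + sigma^2/2)*T) / (sigma*sqrt(T)) = 0.32697991
d2 = d1 - sigma*sqrt(T) = -0.28539253
exp(-rT) = 0.92496443
N(-d1) = 0.37184154; N(-d2) = 0.61232828
P = K * exp(-rT) * N(-d2) - S_0' * N(-d1) = 0.9300 * 0.92496443 * 0.61232828 - 0.87124051 * 0.37184154 = 0.2028


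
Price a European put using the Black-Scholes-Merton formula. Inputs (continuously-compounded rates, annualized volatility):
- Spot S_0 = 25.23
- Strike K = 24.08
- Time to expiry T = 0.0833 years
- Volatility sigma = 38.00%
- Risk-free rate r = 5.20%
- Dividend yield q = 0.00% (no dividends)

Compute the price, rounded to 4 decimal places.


d1 = (ln(S/K) + (r - q + 0.5*sigma^2) * T) / (sigma * sqrt(T)) = 0.51970098
d2 = d1 - sigma * sqrt(T) = 0.41002637
exp(-rT) = 0.99567777; exp(-qT) = 1.00000000
P = K * exp(-rT) * N(-d2) - S_0 * exp(-qT) * N(-d1)
N(-d1) = 0.30163600; N(-d2) = 0.34089330
P = 24.0800 * 0.99567777 * 0.34089330 - 25.2300 * 1.00000000 * 0.30163600 = 0.5630

Answer: Price = 0.5630


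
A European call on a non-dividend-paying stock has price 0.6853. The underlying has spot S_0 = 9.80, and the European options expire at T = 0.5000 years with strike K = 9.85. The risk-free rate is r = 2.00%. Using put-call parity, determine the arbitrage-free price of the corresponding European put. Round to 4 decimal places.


Put-call parity: C - P = S_0 * exp(-qT) - K * exp(-rT).
S_0 * exp(-qT) = 9.8000 * 1.00000000 = 9.80000000
K * exp(-rT) = 9.8500 * 0.99004983 = 9.75199086
P = C - S*exp(-qT) + K*exp(-rT)
P = 0.6853 - 9.80000000 + 9.75199086 = 0.6373

Answer: Put price = 0.6373


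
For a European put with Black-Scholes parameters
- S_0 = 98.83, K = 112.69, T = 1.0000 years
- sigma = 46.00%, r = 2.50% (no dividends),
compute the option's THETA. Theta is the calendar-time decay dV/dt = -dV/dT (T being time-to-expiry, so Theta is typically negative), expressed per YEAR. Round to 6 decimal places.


Answer: Theta = -7.206519

Derivation:
d1 = -0.0009553991; d2 = -0.4609553991
phi(d1) = 0.3989420983; exp(-qT) = 1.0000000000; exp(-rT) = 0.9753099120
Theta = -S*exp(-qT)*phi(d1)*sigma/(2*sqrt(T)) + r*K*exp(-rT)*N(-d2) - q*S*exp(-qT)*N(-d1)
N(-d1) = 0.5003811490; N(-d2) = 0.6775846978; sqrt(T) = 1.0000000000
Term 1 = -98.8300 * 1.0000000000 * 0.3989420983 * 0.4600 / (2 * 1.0000000000) = -9.0683129422
Term 2 = 0.0250 * 112.6900 * 0.9753099120 * 0.6775846978 = 1.8617939515
Term 3 = 0 (no dividend yield, q = 0)
Theta = -9.0683129422 + (1.8617939515) + (0.0000000000) = -7.206519


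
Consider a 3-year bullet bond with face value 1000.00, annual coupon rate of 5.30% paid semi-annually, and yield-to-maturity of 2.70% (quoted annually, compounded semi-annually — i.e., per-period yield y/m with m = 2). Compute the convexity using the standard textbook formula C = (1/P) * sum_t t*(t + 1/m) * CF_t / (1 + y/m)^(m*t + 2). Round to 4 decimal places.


Coupon per period c = face * coupon_rate / m = 26.500000
Periods per year m = 2; per-period yield y/m = 0.013500
Number of cashflows N = 6
Cashflows (t years, CF_t, discount factor 1/(1+y/m)^(m*t), PV):
  t = 0.5000: CF_t = 26.500000, DF = 0.986680, PV = 26.147015
  t = 1.0000: CF_t = 26.500000, DF = 0.973537, PV = 25.798732
  t = 1.5000: CF_t = 26.500000, DF = 0.960569, PV = 25.455089
  t = 2.0000: CF_t = 26.500000, DF = 0.947774, PV = 25.116022
  t = 2.5000: CF_t = 26.500000, DF = 0.935150, PV = 24.781473
  t = 3.0000: CF_t = 1026.500000, DF = 0.922694, PV = 947.144923
Price P = sum_t PV_t = 1074.443254
Convexity numerator sum_t t*(t + 1/m) * CF_t / (1+y/m)^(m*t + 2):
  t = 0.5000: term = 12.727544
  t = 1.0000: term = 37.674034
  t = 1.5000: term = 74.344418
  t = 2.0000: term = 122.256895
  t = 2.5000: term = 180.942617
  t = 3.0000: term = 9681.847295
Convexity = (1/P) * sum = 10109.792802 / 1074.443254 = 9.409332

Answer: Convexity = 9.4093


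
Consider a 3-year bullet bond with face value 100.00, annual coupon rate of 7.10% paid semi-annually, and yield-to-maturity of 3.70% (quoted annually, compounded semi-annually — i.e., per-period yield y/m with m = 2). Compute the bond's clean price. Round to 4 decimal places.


Coupon per period c = face * coupon_rate / m = 3.550000
Periods per year m = 2; per-period yield y/m = 0.018500
Number of cashflows N = 6
Cashflows (t years, CF_t, discount factor 1/(1+y/m)^(m*t), PV):
  t = 0.5000: CF_t = 3.550000, DF = 0.981836, PV = 3.485518
  t = 1.0000: CF_t = 3.550000, DF = 0.964002, PV = 3.422207
  t = 1.5000: CF_t = 3.550000, DF = 0.946492, PV = 3.360046
  t = 2.0000: CF_t = 3.550000, DF = 0.929300, PV = 3.299014
  t = 2.5000: CF_t = 3.550000, DF = 0.912420, PV = 3.239091
  t = 3.0000: CF_t = 103.550000, DF = 0.895847, PV = 92.764948
Price P = sum_t PV_t = 109.570824

Answer: Price = 109.5708


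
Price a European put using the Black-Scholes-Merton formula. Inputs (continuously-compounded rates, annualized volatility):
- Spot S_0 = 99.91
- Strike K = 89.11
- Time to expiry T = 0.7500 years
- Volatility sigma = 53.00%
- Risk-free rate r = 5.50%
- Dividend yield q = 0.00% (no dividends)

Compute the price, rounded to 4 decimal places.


Answer: Price = 10.5672

Derivation:
d1 = (ln(S/K) + (r - q + 0.5*sigma^2) * T) / (sigma * sqrt(T)) = 0.56860443
d2 = d1 - sigma * sqrt(T) = 0.10961097
exp(-rT) = 0.95958920; exp(-qT) = 1.00000000
P = K * exp(-rT) * N(-d2) - S_0 * exp(-qT) * N(-d1)
N(-d1) = 0.28481231; N(-d2) = 0.45635895
P = 89.1100 * 0.95958920 * 0.45635895 - 99.9100 * 1.00000000 * 0.28481231 = 10.5672


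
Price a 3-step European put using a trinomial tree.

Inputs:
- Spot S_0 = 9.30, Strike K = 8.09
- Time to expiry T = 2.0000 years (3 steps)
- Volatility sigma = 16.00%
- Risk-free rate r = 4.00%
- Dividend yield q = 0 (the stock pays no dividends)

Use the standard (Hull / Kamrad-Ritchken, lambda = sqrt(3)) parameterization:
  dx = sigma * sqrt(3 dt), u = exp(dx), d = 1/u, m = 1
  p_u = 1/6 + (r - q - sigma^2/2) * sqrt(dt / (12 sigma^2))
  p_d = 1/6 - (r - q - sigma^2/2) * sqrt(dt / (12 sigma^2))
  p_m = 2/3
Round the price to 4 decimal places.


Answer: Price = V(0,0) = 0.1818

Derivation:
dt = T/N = 0.666667; dx = sigma*sqrt(3*dt) = 0.226274
u = exp(dx) = 1.253919; d = 1/u = 0.797499
p_u = 0.206736, p_m = 0.666667, p_d = 0.126597
Discount per step: exp(-r*dt) = 0.973686
Stock lattice S(k, j) with j the centered position index:
  k=0: S(0,+0) = 9.3000
  k=1: S(1,-1) = 7.4167; S(1,+0) = 9.3000; S(1,+1) = 11.6615
  k=2: S(2,-2) = 5.9148; S(2,-1) = 7.4167; S(2,+0) = 9.3000; S(2,+1) = 11.6615; S(2,+2) = 14.6225
  k=3: S(3,-3) = 4.7171; S(3,-2) = 5.9148; S(3,-1) = 7.4167; S(3,+0) = 9.3000; S(3,+1) = 11.6615; S(3,+2) = 14.6225; S(3,+3) = 18.3355
Terminal payoffs V(N, j) = max(K - S_T, 0):
  V(3,-3) = 3.372911; V(3,-2) = 2.175150; V(3,-1) = 0.673255; V(3,+0) = 0.000000; V(3,+1) = 0.000000; V(3,+2) = 0.000000; V(3,+3) = 0.000000
Backward induction: V(k, j) = exp(-r*dt) * [p_u * V(k+1, j+1) + p_m * V(k+1, j) + p_d * V(k+1, j-1)]
  V(2,-2) = exp(-r*dt) * [p_u*0.673255 + p_m*2.175150 + p_d*3.372911] = 1.963231
  V(2,-1) = exp(-r*dt) * [p_u*0.000000 + p_m*0.673255 + p_d*2.175150] = 0.705148
  V(2,+0) = exp(-r*dt) * [p_u*0.000000 + p_m*0.000000 + p_d*0.673255] = 0.082989
  V(2,+1) = exp(-r*dt) * [p_u*0.000000 + p_m*0.000000 + p_d*0.000000] = 0.000000
  V(2,+2) = exp(-r*dt) * [p_u*0.000000 + p_m*0.000000 + p_d*0.000000] = 0.000000
  V(1,-1) = exp(-r*dt) * [p_u*0.082989 + p_m*0.705148 + p_d*1.963231] = 0.716433
  V(1,+0) = exp(-r*dt) * [p_u*0.000000 + p_m*0.082989 + p_d*0.705148] = 0.140791
  V(1,+1) = exp(-r*dt) * [p_u*0.000000 + p_m*0.000000 + p_d*0.082989] = 0.010230
  V(0,+0) = exp(-r*dt) * [p_u*0.010230 + p_m*0.140791 + p_d*0.716433] = 0.181762


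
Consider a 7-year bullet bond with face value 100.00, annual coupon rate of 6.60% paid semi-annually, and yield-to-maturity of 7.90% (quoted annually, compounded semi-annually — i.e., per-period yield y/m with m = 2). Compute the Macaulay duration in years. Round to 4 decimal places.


Coupon per period c = face * coupon_rate / m = 3.300000
Periods per year m = 2; per-period yield y/m = 0.039500
Number of cashflows N = 14
Cashflows (t years, CF_t, discount factor 1/(1+y/m)^(m*t), PV):
  t = 0.5000: CF_t = 3.300000, DF = 0.962001, PV = 3.174603
  t = 1.0000: CF_t = 3.300000, DF = 0.925446, PV = 3.053971
  t = 1.5000: CF_t = 3.300000, DF = 0.890280, PV = 2.937923
  t = 2.0000: CF_t = 3.300000, DF = 0.856450, PV = 2.826285
  t = 2.5000: CF_t = 3.300000, DF = 0.823906, PV = 2.718889
  t = 3.0000: CF_t = 3.300000, DF = 0.792598, PV = 2.615574
  t = 3.5000: CF_t = 3.300000, DF = 0.762480, PV = 2.516185
  t = 4.0000: CF_t = 3.300000, DF = 0.733507, PV = 2.420572
  t = 4.5000: CF_t = 3.300000, DF = 0.705634, PV = 2.328593
  t = 5.0000: CF_t = 3.300000, DF = 0.678821, PV = 2.240108
  t = 5.5000: CF_t = 3.300000, DF = 0.653026, PV = 2.154986
  t = 6.0000: CF_t = 3.300000, DF = 0.628212, PV = 2.073099
  t = 6.5000: CF_t = 3.300000, DF = 0.604340, PV = 1.994323
  t = 7.0000: CF_t = 103.300000, DF = 0.581376, PV = 60.056139
Price P = sum_t PV_t = 93.111250
Macaulay numerator sum_t t * PV_t:
  t * PV_t at t = 0.5000: 1.587302
  t * PV_t at t = 1.0000: 3.053971
  t * PV_t at t = 1.5000: 4.406885
  t * PV_t at t = 2.0000: 5.652570
  t * PV_t at t = 2.5000: 6.797222
  t * PV_t at t = 3.0000: 7.846721
  t * PV_t at t = 3.5000: 8.806646
  t * PV_t at t = 4.0000: 9.682288
  t * PV_t at t = 4.5000: 10.478666
  t * PV_t at t = 5.0000: 11.200541
  t * PV_t at t = 5.5000: 11.852425
  t * PV_t at t = 6.0000: 12.438593
  t * PV_t at t = 6.5000: 12.963100
  t * PV_t at t = 7.0000: 420.392975
Macaulay duration D = (sum_t t * PV_t) / P = 527.159906 / 93.111250 = 5.661613

Answer: Macaulay duration = 5.6616 years


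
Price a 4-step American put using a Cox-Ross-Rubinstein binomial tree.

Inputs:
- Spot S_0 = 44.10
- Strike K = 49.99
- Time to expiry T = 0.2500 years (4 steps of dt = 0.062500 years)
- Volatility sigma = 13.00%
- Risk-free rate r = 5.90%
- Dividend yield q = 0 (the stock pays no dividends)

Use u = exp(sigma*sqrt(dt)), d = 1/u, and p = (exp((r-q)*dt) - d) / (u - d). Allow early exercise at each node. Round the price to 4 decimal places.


dt = T/N = 0.062500
u = exp(sigma*sqrt(dt)) = 1.033034; d = 1/u = 0.968022
p = (exp((r-q)*dt) - d) / (u - d) = 0.548701
Discount per step: exp(-r*dt) = 0.996319
Stock lattice S(k, i) with i counting down-moves:
  k=0: S(0,0) = 44.1000
  k=1: S(1,0) = 45.5568; S(1,1) = 42.6898
  k=2: S(2,0) = 47.0617; S(2,1) = 44.1000; S(2,2) = 41.3247
  k=3: S(3,0) = 48.6163; S(3,1) = 45.5568; S(3,2) = 42.6898; S(3,3) = 40.0032
  k=4: S(4,0) = 50.2223; S(4,1) = 47.0617; S(4,2) = 44.1000; S(4,3) = 41.3247; S(4,4) = 38.7240
Terminal payoffs V(N, i) = max(K - S_T, 0):
  V(4,0) = 0.000000; V(4,1) = 2.928287; V(4,2) = 5.890000; V(4,3) = 8.665325; V(4,4) = 11.265991
Backward induction: V(k, i) = exp(-r*dt) * [p * V(k+1, i) + (1-p) * V(k+1, i+1)]; then take max(V_cont, immediate exercise) for American.
  V(3,0) = exp(-r*dt) * [p*0.000000 + (1-p)*2.928287] = 1.316668; exercise = 1.373655; V(3,0) = max -> 1.373655
  V(3,1) = exp(-r*dt) * [p*2.928287 + (1-p)*5.890000] = 4.249207; exercise = 4.433205; V(3,1) = max -> 4.433205
  V(3,2) = exp(-r*dt) * [p*5.890000 + (1-p)*8.665325] = 7.116211; exercise = 7.300210; V(3,2) = max -> 7.300210
  V(3,3) = exp(-r*dt) * [p*8.665325 + (1-p)*11.265991] = 9.802788; exercise = 9.986787; V(3,3) = max -> 9.986787
  V(2,0) = exp(-r*dt) * [p*1.373655 + (1-p)*4.433205] = 2.744288; exercise = 2.928287; V(2,0) = max -> 2.928287
  V(2,1) = exp(-r*dt) * [p*4.433205 + (1-p)*7.300210] = 5.706001; exercise = 5.890000; V(2,1) = max -> 5.890000
  V(2,2) = exp(-r*dt) * [p*7.300210 + (1-p)*9.986787] = 8.481326; exercise = 8.665325; V(2,2) = max -> 8.665325
  V(1,0) = exp(-r*dt) * [p*2.928287 + (1-p)*5.890000] = 4.249207; exercise = 4.433205; V(1,0) = max -> 4.433205
  V(1,1) = exp(-r*dt) * [p*5.890000 + (1-p)*8.665325] = 7.116211; exercise = 7.300210; V(1,1) = max -> 7.300210
  V(0,0) = exp(-r*dt) * [p*4.433205 + (1-p)*7.300210] = 5.706001; exercise = 5.890000; V(0,0) = max -> 5.890000

Answer: Price = V(0,0) = 5.8900


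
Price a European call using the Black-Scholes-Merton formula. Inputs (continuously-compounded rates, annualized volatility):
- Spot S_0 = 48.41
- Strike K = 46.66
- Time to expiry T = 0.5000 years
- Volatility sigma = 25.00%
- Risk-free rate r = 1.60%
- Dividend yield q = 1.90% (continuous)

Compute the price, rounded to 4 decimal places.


Answer: Price = 4.2166

Derivation:
d1 = (ln(S/K) + (r - q + 0.5*sigma^2) * T) / (sigma * sqrt(T)) = 0.28818356
d2 = d1 - sigma * sqrt(T) = 0.11140686
exp(-rT) = 0.99203191; exp(-qT) = 0.99054498
C = S_0 * exp(-qT) * N(d1) - K * exp(-rT) * N(d2)
N(d1) = 0.61339688; N(d2) = 0.54435314
C = 48.4100 * 0.99054498 * 0.61339688 - 46.6600 * 0.99203191 * 0.54435314 = 4.2166


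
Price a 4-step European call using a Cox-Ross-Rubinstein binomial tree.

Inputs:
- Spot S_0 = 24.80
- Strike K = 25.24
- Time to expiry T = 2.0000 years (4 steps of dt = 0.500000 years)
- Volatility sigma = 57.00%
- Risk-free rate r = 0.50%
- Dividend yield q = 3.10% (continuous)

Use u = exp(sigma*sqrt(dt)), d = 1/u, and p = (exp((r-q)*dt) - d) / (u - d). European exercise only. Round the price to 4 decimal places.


Answer: Price = V(0,0) = 6.3650

Derivation:
dt = T/N = 0.500000
u = exp(sigma*sqrt(dt)) = 1.496383; d = 1/u = 0.668278
p = (exp((r-q)*dt) - d) / (u - d) = 0.384983
Discount per step: exp(-r*dt) = 0.997503
Stock lattice S(k, i) with i counting down-moves:
  k=0: S(0,0) = 24.8000
  k=1: S(1,0) = 37.1103; S(1,1) = 16.5733
  k=2: S(2,0) = 55.5312; S(2,1) = 24.8000; S(2,2) = 11.0756
  k=3: S(3,0) = 83.0960; S(3,1) = 37.1103; S(3,2) = 16.5733; S(3,3) = 7.4016
  k=4: S(4,0) = 124.3434; S(4,1) = 55.5312; S(4,2) = 24.8000; S(4,3) = 11.0756; S(4,4) = 4.9463
Terminal payoffs V(N, i) = max(S_T - K, 0):
  V(4,0) = 99.103403; V(4,1) = 30.291220; V(4,2) = 0.000000; V(4,3) = 0.000000; V(4,4) = 0.000000
Backward induction: V(k, i) = exp(-r*dt) * [p * V(k+1, i) + (1-p) * V(k+1, i+1)].
  V(3,0) = exp(-r*dt) * [p*99.103403 + (1-p)*30.291220] = 56.640938
  V(3,1) = exp(-r*dt) * [p*30.291220 + (1-p)*0.000000] = 11.632477
  V(3,2) = exp(-r*dt) * [p*0.000000 + (1-p)*0.000000] = 0.000000
  V(3,3) = exp(-r*dt) * [p*0.000000 + (1-p)*0.000000] = 0.000000
  V(2,0) = exp(-r*dt) * [p*56.640938 + (1-p)*11.632477] = 28.887645
  V(2,1) = exp(-r*dt) * [p*11.632477 + (1-p)*0.000000] = 4.467120
  V(2,2) = exp(-r*dt) * [p*0.000000 + (1-p)*0.000000] = 0.000000
  V(1,0) = exp(-r*dt) * [p*28.887645 + (1-p)*4.467120] = 13.833971
  V(1,1) = exp(-r*dt) * [p*4.467120 + (1-p)*0.000000] = 1.715470
  V(0,0) = exp(-r*dt) * [p*13.833971 + (1-p)*1.715470] = 6.364950


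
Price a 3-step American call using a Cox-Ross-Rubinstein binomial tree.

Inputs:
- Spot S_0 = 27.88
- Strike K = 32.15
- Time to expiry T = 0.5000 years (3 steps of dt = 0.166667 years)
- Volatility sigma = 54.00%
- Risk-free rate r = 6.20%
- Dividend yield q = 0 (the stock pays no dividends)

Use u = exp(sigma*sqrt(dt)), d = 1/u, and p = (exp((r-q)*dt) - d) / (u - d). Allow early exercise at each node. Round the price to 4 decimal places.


Answer: Price = V(0,0) = 3.0638

Derivation:
dt = T/N = 0.166667
u = exp(sigma*sqrt(dt)) = 1.246643; d = 1/u = 0.802154
p = (exp((r-q)*dt) - d) / (u - d) = 0.468477
Discount per step: exp(-r*dt) = 0.989720
Stock lattice S(k, i) with i counting down-moves:
  k=0: S(0,0) = 27.8800
  k=1: S(1,0) = 34.7564; S(1,1) = 22.3641
  k=2: S(2,0) = 43.3288; S(2,1) = 27.8800; S(2,2) = 17.9394
  k=3: S(3,0) = 54.0155; S(3,1) = 34.7564; S(3,2) = 22.3641; S(3,3) = 14.3902
Terminal payoffs V(N, i) = max(S_T - K, 0):
  V(3,0) = 21.865542; V(3,1) = 2.606398; V(3,2) = 0.000000; V(3,3) = 0.000000
Backward induction: V(k, i) = exp(-r*dt) * [p * V(k+1, i) + (1-p) * V(k+1, i+1)]; then take max(V_cont, immediate exercise) for American.
  V(2,0) = exp(-r*dt) * [p*21.865542 + (1-p)*2.606398] = 11.509315; exercise = 11.178809; V(2,0) = max -> 11.509315
  V(2,1) = exp(-r*dt) * [p*2.606398 + (1-p)*0.000000] = 1.208485; exercise = 0.000000; V(2,1) = max -> 1.208485
  V(2,2) = exp(-r*dt) * [p*0.000000 + (1-p)*0.000000] = 0.000000; exercise = 0.000000; V(2,2) = max -> 0.000000
  V(1,0) = exp(-r*dt) * [p*11.509315 + (1-p)*1.208485] = 5.972153; exercise = 2.606398; V(1,0) = max -> 5.972153
  V(1,1) = exp(-r*dt) * [p*1.208485 + (1-p)*0.000000] = 0.560327; exercise = 0.000000; V(1,1) = max -> 0.560327
  V(0,0) = exp(-r*dt) * [p*5.972153 + (1-p)*0.560327] = 3.063819; exercise = 0.000000; V(0,0) = max -> 3.063819
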